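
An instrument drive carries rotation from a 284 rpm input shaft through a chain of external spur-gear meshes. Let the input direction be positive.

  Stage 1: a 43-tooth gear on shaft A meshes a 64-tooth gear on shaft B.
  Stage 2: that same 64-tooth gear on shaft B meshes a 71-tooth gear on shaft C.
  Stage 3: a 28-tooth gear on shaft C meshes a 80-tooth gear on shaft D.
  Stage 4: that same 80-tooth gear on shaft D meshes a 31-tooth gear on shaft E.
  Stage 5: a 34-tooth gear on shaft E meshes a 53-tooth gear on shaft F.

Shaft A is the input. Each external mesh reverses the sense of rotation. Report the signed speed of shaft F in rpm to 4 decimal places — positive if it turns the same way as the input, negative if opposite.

-99.6616 rpm (opposite to input, |ω| = 99.6616 rpm)

Stage 1 [43T→64T]: ω = 284.0000×43/64 = 190.8125 rpm, dir flips to −; running = −190.8125
Stage 2 [64T→71T]: ω = 190.8125×64/71 = 172.0000 rpm, dir flips to +; running = +172.0000
Stage 3 [28T→80T]: ω = 172.0000×28/80 = 60.2000 rpm, dir flips to −; running = −60.2000
Stage 4 [80T→31T]: ω = 60.2000×80/31 = 155.3548 rpm, dir flips to +; running = +155.3548
Stage 5 [34T→53T]: ω = 155.3548×34/53 = 99.6616 rpm, dir flips to −; running = −99.6616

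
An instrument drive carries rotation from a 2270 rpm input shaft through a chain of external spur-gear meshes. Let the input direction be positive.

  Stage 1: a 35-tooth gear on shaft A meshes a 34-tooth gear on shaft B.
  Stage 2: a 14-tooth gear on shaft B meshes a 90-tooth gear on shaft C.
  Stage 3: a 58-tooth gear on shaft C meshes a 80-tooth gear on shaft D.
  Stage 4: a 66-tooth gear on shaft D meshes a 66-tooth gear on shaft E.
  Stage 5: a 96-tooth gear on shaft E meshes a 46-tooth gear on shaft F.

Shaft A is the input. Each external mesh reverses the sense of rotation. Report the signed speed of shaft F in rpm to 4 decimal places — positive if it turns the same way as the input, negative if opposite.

Stage 1 [35T→34T]: ω = 2270.0000×35/34 = 2336.7647 rpm, dir flips to −; running = −2336.7647
Stage 2 [14T→90T]: ω = 2336.7647×14/90 = 363.4967 rpm, dir flips to +; running = +363.4967
Stage 3 [58T→80T]: ω = 363.4967×58/80 = 263.5351 rpm, dir flips to −; running = −263.5351
Stage 4 [66T→66T]: ω = 263.5351×66/66 = 263.5351 rpm, dir flips to +; running = +263.5351
Stage 5 [96T→46T]: ω = 263.5351×96/46 = 549.9864 rpm, dir flips to −; running = −549.9864

-549.9864 rpm (opposite to input, |ω| = 549.9864 rpm)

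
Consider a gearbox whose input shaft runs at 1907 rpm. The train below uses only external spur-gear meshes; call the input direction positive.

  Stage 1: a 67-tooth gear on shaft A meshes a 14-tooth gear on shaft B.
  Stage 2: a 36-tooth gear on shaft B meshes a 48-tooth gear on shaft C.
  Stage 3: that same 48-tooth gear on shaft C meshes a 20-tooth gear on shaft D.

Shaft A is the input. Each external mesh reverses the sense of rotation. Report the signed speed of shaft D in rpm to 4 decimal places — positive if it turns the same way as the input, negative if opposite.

-16427.4429 rpm (opposite to input, |ω| = 16427.4429 rpm)

Stage 1 [67T→14T]: ω = 1907.0000×67/14 = 9126.3571 rpm, dir flips to −; running = −9126.3571
Stage 2 [36T→48T]: ω = 9126.3571×36/48 = 6844.7679 rpm, dir flips to +; running = +6844.7679
Stage 3 [48T→20T]: ω = 6844.7679×48/20 = 16427.4429 rpm, dir flips to −; running = −16427.4429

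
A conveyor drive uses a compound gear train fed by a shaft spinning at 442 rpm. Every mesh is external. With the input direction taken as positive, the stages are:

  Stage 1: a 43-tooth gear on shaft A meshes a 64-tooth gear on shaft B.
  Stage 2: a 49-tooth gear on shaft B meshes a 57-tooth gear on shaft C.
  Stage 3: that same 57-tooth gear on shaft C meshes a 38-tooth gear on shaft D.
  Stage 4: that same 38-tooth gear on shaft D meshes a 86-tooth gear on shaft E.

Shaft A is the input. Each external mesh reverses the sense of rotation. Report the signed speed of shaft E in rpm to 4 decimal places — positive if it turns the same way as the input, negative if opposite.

Stage 1 [43T→64T]: ω = 442.0000×43/64 = 296.9688 rpm, dir flips to −; running = −296.9688
Stage 2 [49T→57T]: ω = 296.9688×49/57 = 255.2889 rpm, dir flips to +; running = +255.2889
Stage 3 [57T→38T]: ω = 255.2889×57/38 = 382.9334 rpm, dir flips to −; running = −382.9334
Stage 4 [38T→86T]: ω = 382.9334×38/86 = 169.2031 rpm, dir flips to +; running = +169.2031

+169.2031 rpm (same as input, |ω| = 169.2031 rpm)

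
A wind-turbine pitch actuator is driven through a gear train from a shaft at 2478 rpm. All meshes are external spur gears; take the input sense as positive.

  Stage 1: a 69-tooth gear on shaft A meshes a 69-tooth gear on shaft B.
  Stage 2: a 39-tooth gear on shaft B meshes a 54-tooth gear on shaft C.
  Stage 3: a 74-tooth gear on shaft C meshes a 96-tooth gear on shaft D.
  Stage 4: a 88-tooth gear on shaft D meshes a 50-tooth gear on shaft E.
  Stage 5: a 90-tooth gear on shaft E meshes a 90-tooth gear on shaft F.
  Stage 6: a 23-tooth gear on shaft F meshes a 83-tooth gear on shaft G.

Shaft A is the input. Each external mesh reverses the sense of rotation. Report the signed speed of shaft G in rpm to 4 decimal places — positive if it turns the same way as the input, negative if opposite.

+672.8140 rpm (same as input, |ω| = 672.8140 rpm)

Stage 1 [69T→69T]: ω = 2478.0000×69/69 = 2478.0000 rpm, dir flips to −; running = −2478.0000
Stage 2 [39T→54T]: ω = 2478.0000×39/54 = 1789.6667 rpm, dir flips to +; running = +1789.6667
Stage 3 [74T→96T]: ω = 1789.6667×74/96 = 1379.5347 rpm, dir flips to −; running = −1379.5347
Stage 4 [88T→50T]: ω = 1379.5347×88/50 = 2427.9811 rpm, dir flips to +; running = +2427.9811
Stage 5 [90T→90T]: ω = 2427.9811×90/90 = 2427.9811 rpm, dir flips to −; running = −2427.9811
Stage 6 [23T→83T]: ω = 2427.9811×23/83 = 672.8140 rpm, dir flips to +; running = +672.8140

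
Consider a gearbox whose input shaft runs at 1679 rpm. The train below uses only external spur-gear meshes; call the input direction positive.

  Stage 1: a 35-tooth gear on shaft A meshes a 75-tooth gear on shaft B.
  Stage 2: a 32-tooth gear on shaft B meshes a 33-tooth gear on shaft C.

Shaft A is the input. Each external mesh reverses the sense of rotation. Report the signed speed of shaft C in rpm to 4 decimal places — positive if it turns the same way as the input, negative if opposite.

Stage 1 [35T→75T]: ω = 1679.0000×35/75 = 783.5333 rpm, dir flips to −; running = −783.5333
Stage 2 [32T→33T]: ω = 783.5333×32/33 = 759.7899 rpm, dir flips to +; running = +759.7899

+759.7899 rpm (same as input, |ω| = 759.7899 rpm)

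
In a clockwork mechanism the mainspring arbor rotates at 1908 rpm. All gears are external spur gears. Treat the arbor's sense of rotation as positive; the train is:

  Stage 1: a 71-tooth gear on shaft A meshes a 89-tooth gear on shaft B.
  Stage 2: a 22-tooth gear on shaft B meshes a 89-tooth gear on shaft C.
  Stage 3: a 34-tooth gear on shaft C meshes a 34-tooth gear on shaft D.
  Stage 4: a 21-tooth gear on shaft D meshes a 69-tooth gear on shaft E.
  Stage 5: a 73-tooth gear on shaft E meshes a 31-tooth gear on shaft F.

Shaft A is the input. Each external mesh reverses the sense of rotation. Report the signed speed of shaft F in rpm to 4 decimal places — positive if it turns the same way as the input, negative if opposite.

-269.6564 rpm (opposite to input, |ω| = 269.6564 rpm)

Stage 1 [71T→89T]: ω = 1908.0000×71/89 = 1522.1124 rpm, dir flips to −; running = −1522.1124
Stage 2 [22T→89T]: ω = 1522.1124×22/89 = 376.2525 rpm, dir flips to +; running = +376.2525
Stage 3 [34T→34T]: ω = 376.2525×34/34 = 376.2525 rpm, dir flips to −; running = −376.2525
Stage 4 [21T→69T]: ω = 376.2525×21/69 = 114.5116 rpm, dir flips to +; running = +114.5116
Stage 5 [73T→31T]: ω = 114.5116×73/31 = 269.6564 rpm, dir flips to −; running = −269.6564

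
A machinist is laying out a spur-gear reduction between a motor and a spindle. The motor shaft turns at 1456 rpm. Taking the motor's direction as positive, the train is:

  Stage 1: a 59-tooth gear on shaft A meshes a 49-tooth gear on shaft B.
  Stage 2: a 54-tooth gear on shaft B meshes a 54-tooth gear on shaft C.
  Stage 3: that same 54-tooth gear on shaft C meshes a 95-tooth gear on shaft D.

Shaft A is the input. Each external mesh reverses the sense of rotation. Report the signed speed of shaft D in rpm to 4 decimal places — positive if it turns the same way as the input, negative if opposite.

Stage 1 [59T→49T]: ω = 1456.0000×59/49 = 1753.1429 rpm, dir flips to −; running = −1753.1429
Stage 2 [54T→54T]: ω = 1753.1429×54/54 = 1753.1429 rpm, dir flips to +; running = +1753.1429
Stage 3 [54T→95T]: ω = 1753.1429×54/95 = 996.5233 rpm, dir flips to −; running = −996.5233

-996.5233 rpm (opposite to input, |ω| = 996.5233 rpm)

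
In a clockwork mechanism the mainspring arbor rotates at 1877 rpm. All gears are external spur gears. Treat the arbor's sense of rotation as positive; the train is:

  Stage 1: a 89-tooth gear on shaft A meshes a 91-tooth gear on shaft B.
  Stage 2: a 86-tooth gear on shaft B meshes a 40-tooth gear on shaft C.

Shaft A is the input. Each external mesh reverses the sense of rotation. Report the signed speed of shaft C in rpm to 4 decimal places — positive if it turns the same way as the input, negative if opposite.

+3946.8566 rpm (same as input, |ω| = 3946.8566 rpm)

Stage 1 [89T→91T]: ω = 1877.0000×89/91 = 1835.7473 rpm, dir flips to −; running = −1835.7473
Stage 2 [86T→40T]: ω = 1835.7473×86/40 = 3946.8566 rpm, dir flips to +; running = +3946.8566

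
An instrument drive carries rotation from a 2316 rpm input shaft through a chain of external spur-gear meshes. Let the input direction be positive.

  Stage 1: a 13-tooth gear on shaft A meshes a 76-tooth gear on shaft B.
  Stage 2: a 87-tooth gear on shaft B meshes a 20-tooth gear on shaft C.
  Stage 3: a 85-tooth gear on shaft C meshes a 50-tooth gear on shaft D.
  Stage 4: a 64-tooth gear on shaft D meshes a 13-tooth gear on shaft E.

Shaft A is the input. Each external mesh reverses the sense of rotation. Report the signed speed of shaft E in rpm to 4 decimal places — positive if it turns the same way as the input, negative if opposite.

+14422.5853 rpm (same as input, |ω| = 14422.5853 rpm)

Stage 1 [13T→76T]: ω = 2316.0000×13/76 = 396.1579 rpm, dir flips to −; running = −396.1579
Stage 2 [87T→20T]: ω = 396.1579×87/20 = 1723.2868 rpm, dir flips to +; running = +1723.2868
Stage 3 [85T→50T]: ω = 1723.2868×85/50 = 2929.5876 rpm, dir flips to −; running = −2929.5876
Stage 4 [64T→13T]: ω = 2929.5876×64/13 = 14422.5853 rpm, dir flips to +; running = +14422.5853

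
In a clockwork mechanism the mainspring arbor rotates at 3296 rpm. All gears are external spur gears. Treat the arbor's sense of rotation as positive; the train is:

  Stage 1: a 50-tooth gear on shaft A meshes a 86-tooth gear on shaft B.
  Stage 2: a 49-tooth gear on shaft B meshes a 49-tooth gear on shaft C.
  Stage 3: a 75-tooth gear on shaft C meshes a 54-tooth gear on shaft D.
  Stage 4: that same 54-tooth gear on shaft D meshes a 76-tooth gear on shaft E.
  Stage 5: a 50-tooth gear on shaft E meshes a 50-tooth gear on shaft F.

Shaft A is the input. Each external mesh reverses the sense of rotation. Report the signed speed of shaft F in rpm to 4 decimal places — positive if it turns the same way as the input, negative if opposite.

-1891.0649 rpm (opposite to input, |ω| = 1891.0649 rpm)

Stage 1 [50T→86T]: ω = 3296.0000×50/86 = 1916.2791 rpm, dir flips to −; running = −1916.2791
Stage 2 [49T→49T]: ω = 1916.2791×49/49 = 1916.2791 rpm, dir flips to +; running = +1916.2791
Stage 3 [75T→54T]: ω = 1916.2791×75/54 = 2661.4987 rpm, dir flips to −; running = −2661.4987
Stage 4 [54T→76T]: ω = 2661.4987×54/76 = 1891.0649 rpm, dir flips to +; running = +1891.0649
Stage 5 [50T→50T]: ω = 1891.0649×50/50 = 1891.0649 rpm, dir flips to −; running = −1891.0649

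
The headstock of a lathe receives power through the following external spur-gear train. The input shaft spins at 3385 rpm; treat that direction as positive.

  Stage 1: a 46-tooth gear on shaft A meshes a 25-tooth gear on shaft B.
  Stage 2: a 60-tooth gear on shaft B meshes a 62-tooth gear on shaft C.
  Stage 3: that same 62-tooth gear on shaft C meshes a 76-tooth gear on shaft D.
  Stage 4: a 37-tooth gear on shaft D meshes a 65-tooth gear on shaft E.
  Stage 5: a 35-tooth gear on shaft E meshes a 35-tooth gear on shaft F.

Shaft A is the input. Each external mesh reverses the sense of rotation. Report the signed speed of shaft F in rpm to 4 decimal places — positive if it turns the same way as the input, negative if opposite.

Stage 1 [46T→25T]: ω = 3385.0000×46/25 = 6228.4000 rpm, dir flips to −; running = −6228.4000
Stage 2 [60T→62T]: ω = 6228.4000×60/62 = 6027.4839 rpm, dir flips to +; running = +6027.4839
Stage 3 [62T→76T]: ω = 6027.4839×62/76 = 4917.1579 rpm, dir flips to −; running = −4917.1579
Stage 4 [37T→65T]: ω = 4917.1579×37/65 = 2798.9976 rpm, dir flips to +; running = +2798.9976
Stage 5 [35T→35T]: ω = 2798.9976×35/35 = 2798.9976 rpm, dir flips to −; running = −2798.9976

-2798.9976 rpm (opposite to input, |ω| = 2798.9976 rpm)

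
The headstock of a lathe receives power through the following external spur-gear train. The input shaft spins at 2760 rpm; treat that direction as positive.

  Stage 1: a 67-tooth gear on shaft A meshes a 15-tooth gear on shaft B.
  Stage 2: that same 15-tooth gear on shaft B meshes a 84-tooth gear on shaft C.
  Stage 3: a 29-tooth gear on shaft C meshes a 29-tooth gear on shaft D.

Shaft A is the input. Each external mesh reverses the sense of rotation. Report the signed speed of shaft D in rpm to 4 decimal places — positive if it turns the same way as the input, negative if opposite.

Stage 1 [67T→15T]: ω = 2760.0000×67/15 = 12328.0000 rpm, dir flips to −; running = −12328.0000
Stage 2 [15T→84T]: ω = 12328.0000×15/84 = 2201.4286 rpm, dir flips to +; running = +2201.4286
Stage 3 [29T→29T]: ω = 2201.4286×29/29 = 2201.4286 rpm, dir flips to −; running = −2201.4286

-2201.4286 rpm (opposite to input, |ω| = 2201.4286 rpm)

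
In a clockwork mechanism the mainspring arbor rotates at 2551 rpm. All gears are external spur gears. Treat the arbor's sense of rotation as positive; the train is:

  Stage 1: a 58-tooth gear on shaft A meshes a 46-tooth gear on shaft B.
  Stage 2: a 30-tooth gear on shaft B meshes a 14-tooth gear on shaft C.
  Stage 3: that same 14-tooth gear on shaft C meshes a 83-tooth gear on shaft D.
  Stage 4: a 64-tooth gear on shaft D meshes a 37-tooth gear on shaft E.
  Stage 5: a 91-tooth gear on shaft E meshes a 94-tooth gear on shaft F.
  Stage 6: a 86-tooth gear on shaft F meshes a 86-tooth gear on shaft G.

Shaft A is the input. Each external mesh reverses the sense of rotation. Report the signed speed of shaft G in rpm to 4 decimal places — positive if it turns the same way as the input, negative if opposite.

Stage 1 [58T→46T]: ω = 2551.0000×58/46 = 3216.4783 rpm, dir flips to −; running = −3216.4783
Stage 2 [30T→14T]: ω = 3216.4783×30/14 = 6892.4534 rpm, dir flips to +; running = +6892.4534
Stage 3 [14T→83T]: ω = 6892.4534×14/83 = 1162.5825 rpm, dir flips to −; running = −1162.5825
Stage 4 [64T→37T]: ω = 1162.5825×64/37 = 2010.9535 rpm, dir flips to +; running = +2010.9535
Stage 5 [91T→94T]: ω = 2010.9535×91/94 = 1946.7742 rpm, dir flips to −; running = −1946.7742
Stage 6 [86T→86T]: ω = 1946.7742×86/86 = 1946.7742 rpm, dir flips to +; running = +1946.7742

+1946.7742 rpm (same as input, |ω| = 1946.7742 rpm)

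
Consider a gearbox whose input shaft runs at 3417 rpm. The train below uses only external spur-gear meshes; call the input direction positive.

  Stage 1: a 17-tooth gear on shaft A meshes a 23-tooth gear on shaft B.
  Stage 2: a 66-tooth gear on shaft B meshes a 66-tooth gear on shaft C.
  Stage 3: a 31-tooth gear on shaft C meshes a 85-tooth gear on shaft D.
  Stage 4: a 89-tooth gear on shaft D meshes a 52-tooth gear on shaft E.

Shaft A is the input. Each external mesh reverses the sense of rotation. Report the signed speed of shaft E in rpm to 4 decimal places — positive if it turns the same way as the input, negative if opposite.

Stage 1 [17T→23T]: ω = 3417.0000×17/23 = 2525.6087 rpm, dir flips to −; running = −2525.6087
Stage 2 [66T→66T]: ω = 2525.6087×66/66 = 2525.6087 rpm, dir flips to +; running = +2525.6087
Stage 3 [31T→85T]: ω = 2525.6087×31/85 = 921.1043 rpm, dir flips to −; running = −921.1043
Stage 4 [89T→52T]: ω = 921.1043×89/52 = 1576.5055 rpm, dir flips to +; running = +1576.5055

+1576.5055 rpm (same as input, |ω| = 1576.5055 rpm)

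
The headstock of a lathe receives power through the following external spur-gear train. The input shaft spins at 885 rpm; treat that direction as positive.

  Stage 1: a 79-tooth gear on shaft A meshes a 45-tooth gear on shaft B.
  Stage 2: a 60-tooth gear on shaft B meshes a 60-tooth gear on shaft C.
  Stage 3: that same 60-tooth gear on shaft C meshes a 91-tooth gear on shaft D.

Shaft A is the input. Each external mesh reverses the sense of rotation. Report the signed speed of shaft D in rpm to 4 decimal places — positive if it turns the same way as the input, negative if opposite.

Stage 1 [79T→45T]: ω = 885.0000×79/45 = 1553.6667 rpm, dir flips to −; running = −1553.6667
Stage 2 [60T→60T]: ω = 1553.6667×60/60 = 1553.6667 rpm, dir flips to +; running = +1553.6667
Stage 3 [60T→91T]: ω = 1553.6667×60/91 = 1024.3956 rpm, dir flips to −; running = −1024.3956

-1024.3956 rpm (opposite to input, |ω| = 1024.3956 rpm)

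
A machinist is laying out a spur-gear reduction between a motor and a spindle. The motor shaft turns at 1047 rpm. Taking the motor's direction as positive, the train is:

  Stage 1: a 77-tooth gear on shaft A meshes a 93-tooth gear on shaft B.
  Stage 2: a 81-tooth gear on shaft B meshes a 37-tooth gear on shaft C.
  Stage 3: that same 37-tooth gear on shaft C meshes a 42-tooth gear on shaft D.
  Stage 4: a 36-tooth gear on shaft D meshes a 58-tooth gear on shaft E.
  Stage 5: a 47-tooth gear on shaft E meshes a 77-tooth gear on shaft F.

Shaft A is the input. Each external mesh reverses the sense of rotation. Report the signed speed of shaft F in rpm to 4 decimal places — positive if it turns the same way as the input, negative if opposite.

Stage 1 [77T→93T]: ω = 1047.0000×77/93 = 866.8710 rpm, dir flips to −; running = −866.8710
Stage 2 [81T→37T]: ω = 866.8710×81/37 = 1897.7446 rpm, dir flips to +; running = +1897.7446
Stage 3 [37T→42T]: ω = 1897.7446×37/42 = 1671.8226 rpm, dir flips to −; running = −1671.8226
Stage 4 [36T→58T]: ω = 1671.8226×36/58 = 1037.6830 rpm, dir flips to +; running = +1037.6830
Stage 5 [47T→77T]: ω = 1037.6830×47/77 = 633.3909 rpm, dir flips to −; running = −633.3909

-633.3909 rpm (opposite to input, |ω| = 633.3909 rpm)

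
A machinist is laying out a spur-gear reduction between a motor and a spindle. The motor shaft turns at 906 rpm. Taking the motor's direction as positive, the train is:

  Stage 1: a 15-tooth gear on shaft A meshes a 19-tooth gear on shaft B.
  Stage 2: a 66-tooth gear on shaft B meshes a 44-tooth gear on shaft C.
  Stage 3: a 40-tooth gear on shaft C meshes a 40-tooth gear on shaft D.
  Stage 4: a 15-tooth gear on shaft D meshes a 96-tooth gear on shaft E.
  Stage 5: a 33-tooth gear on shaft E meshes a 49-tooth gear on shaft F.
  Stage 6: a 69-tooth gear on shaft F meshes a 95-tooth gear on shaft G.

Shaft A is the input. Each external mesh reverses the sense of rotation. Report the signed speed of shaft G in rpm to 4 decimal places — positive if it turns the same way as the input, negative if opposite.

Stage 1 [15T→19T]: ω = 906.0000×15/19 = 715.2632 rpm, dir flips to −; running = −715.2632
Stage 2 [66T→44T]: ω = 715.2632×66/44 = 1072.8947 rpm, dir flips to +; running = +1072.8947
Stage 3 [40T→40T]: ω = 1072.8947×40/40 = 1072.8947 rpm, dir flips to −; running = −1072.8947
Stage 4 [15T→96T]: ω = 1072.8947×15/96 = 167.6398 rpm, dir flips to +; running = +167.6398
Stage 5 [33T→49T]: ω = 167.6398×33/49 = 112.9003 rpm, dir flips to −; running = −112.9003
Stage 6 [69T→95T]: ω = 112.9003×69/95 = 82.0013 rpm, dir flips to +; running = +82.0013

+82.0013 rpm (same as input, |ω| = 82.0013 rpm)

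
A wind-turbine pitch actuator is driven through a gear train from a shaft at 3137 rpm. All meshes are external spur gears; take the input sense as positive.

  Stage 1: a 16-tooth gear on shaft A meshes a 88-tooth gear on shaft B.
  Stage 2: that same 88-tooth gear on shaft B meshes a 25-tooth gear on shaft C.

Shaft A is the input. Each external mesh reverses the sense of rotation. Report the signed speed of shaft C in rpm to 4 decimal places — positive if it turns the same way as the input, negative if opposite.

Stage 1 [16T→88T]: ω = 3137.0000×16/88 = 570.3636 rpm, dir flips to −; running = −570.3636
Stage 2 [88T→25T]: ω = 570.3636×88/25 = 2007.6800 rpm, dir flips to +; running = +2007.6800

+2007.6800 rpm (same as input, |ω| = 2007.6800 rpm)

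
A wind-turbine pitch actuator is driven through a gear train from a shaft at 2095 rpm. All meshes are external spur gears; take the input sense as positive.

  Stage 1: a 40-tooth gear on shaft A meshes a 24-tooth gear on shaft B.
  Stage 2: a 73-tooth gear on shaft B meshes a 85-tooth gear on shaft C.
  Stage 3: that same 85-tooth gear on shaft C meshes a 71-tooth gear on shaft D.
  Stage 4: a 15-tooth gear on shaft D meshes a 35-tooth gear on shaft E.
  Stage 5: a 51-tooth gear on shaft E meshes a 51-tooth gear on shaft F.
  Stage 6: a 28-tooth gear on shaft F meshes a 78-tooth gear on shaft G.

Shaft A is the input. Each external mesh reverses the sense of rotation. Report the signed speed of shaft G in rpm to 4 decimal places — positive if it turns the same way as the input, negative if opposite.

Stage 1 [40T→24T]: ω = 2095.0000×40/24 = 3491.6667 rpm, dir flips to −; running = −3491.6667
Stage 2 [73T→85T]: ω = 3491.6667×73/85 = 2998.7255 rpm, dir flips to +; running = +2998.7255
Stage 3 [85T→71T]: ω = 2998.7255×85/71 = 3590.0235 rpm, dir flips to −; running = −3590.0235
Stage 4 [15T→35T]: ω = 3590.0235×15/35 = 1538.5815 rpm, dir flips to +; running = +1538.5815
Stage 5 [51T→51T]: ω = 1538.5815×51/51 = 1538.5815 rpm, dir flips to −; running = −1538.5815
Stage 6 [28T→78T]: ω = 1538.5815×28/78 = 552.3113 rpm, dir flips to +; running = +552.3113

+552.3113 rpm (same as input, |ω| = 552.3113 rpm)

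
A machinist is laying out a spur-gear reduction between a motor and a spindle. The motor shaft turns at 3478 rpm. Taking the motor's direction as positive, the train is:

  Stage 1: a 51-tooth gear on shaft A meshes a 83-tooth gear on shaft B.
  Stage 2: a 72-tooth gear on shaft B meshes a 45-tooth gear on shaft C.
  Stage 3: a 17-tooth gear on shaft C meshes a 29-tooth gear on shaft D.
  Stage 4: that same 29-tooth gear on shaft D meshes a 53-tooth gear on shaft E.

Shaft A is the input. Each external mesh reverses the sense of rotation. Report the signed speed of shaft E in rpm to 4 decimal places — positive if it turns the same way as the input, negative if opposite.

Stage 1 [51T→83T]: ω = 3478.0000×51/83 = 2137.0843 rpm, dir flips to −; running = −2137.0843
Stage 2 [72T→45T]: ω = 2137.0843×72/45 = 3419.3349 rpm, dir flips to +; running = +3419.3349
Stage 3 [17T→29T]: ω = 3419.3349×17/29 = 2004.4377 rpm, dir flips to −; running = −2004.4377
Stage 4 [29T→53T]: ω = 2004.4377×29/53 = 1096.7678 rpm, dir flips to +; running = +1096.7678

+1096.7678 rpm (same as input, |ω| = 1096.7678 rpm)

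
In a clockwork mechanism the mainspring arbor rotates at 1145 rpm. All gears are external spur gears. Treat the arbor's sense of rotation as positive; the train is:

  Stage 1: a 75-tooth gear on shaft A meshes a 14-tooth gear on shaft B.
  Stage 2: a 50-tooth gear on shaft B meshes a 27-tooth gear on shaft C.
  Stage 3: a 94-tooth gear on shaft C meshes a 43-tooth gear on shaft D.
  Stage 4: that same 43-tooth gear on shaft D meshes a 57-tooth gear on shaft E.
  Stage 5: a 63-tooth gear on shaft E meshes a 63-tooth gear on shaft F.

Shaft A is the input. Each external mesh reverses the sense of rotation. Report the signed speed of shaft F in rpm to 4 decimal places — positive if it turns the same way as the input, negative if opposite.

Stage 1 [75T→14T]: ω = 1145.0000×75/14 = 6133.9286 rpm, dir flips to −; running = −6133.9286
Stage 2 [50T→27T]: ω = 6133.9286×50/27 = 11359.1270 rpm, dir flips to +; running = +11359.1270
Stage 3 [94T→43T]: ω = 11359.1270×94/43 = 24831.5799 rpm, dir flips to −; running = −24831.5799
Stage 4 [43T→57T]: ω = 24831.5799×43/57 = 18732.5954 rpm, dir flips to +; running = +18732.5954
Stage 5 [63T→63T]: ω = 18732.5954×63/63 = 18732.5954 rpm, dir flips to −; running = −18732.5954

-18732.5954 rpm (opposite to input, |ω| = 18732.5954 rpm)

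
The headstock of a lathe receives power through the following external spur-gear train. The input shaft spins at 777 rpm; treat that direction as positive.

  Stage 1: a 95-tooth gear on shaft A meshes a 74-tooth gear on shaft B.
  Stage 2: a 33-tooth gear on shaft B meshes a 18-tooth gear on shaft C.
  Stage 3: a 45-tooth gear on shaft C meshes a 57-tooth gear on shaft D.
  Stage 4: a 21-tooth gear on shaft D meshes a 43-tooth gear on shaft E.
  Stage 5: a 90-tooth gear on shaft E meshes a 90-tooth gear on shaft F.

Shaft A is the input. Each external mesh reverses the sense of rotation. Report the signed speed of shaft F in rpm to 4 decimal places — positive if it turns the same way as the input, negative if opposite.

Stage 1 [95T→74T]: ω = 777.0000×95/74 = 997.5000 rpm, dir flips to −; running = −997.5000
Stage 2 [33T→18T]: ω = 997.5000×33/18 = 1828.7500 rpm, dir flips to +; running = +1828.7500
Stage 3 [45T→57T]: ω = 1828.7500×45/57 = 1443.7500 rpm, dir flips to −; running = −1443.7500
Stage 4 [21T→43T]: ω = 1443.7500×21/43 = 705.0872 rpm, dir flips to +; running = +705.0872
Stage 5 [90T→90T]: ω = 705.0872×90/90 = 705.0872 rpm, dir flips to −; running = −705.0872

-705.0872 rpm (opposite to input, |ω| = 705.0872 rpm)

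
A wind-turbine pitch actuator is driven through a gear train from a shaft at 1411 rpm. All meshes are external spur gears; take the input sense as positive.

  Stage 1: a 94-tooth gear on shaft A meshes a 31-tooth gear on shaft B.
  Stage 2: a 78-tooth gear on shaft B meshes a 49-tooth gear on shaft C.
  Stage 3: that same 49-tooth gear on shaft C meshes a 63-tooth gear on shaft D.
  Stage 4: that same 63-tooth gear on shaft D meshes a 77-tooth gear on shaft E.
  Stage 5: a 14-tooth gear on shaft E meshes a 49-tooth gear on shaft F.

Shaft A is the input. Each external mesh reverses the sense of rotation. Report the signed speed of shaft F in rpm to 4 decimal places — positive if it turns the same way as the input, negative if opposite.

Stage 1 [94T→31T]: ω = 1411.0000×94/31 = 4278.5161 rpm, dir flips to −; running = −4278.5161
Stage 2 [78T→49T]: ω = 4278.5161×78/49 = 6810.6991 rpm, dir flips to +; running = +6810.6991
Stage 3 [49T→63T]: ω = 6810.6991×49/63 = 5297.2104 rpm, dir flips to −; running = −5297.2104
Stage 4 [63T→77T]: ω = 5297.2104×63/77 = 4334.0813 rpm, dir flips to +; running = +4334.0813
Stage 5 [14T→49T]: ω = 4334.0813×14/49 = 1238.3089 rpm, dir flips to −; running = −1238.3089

-1238.3089 rpm (opposite to input, |ω| = 1238.3089 rpm)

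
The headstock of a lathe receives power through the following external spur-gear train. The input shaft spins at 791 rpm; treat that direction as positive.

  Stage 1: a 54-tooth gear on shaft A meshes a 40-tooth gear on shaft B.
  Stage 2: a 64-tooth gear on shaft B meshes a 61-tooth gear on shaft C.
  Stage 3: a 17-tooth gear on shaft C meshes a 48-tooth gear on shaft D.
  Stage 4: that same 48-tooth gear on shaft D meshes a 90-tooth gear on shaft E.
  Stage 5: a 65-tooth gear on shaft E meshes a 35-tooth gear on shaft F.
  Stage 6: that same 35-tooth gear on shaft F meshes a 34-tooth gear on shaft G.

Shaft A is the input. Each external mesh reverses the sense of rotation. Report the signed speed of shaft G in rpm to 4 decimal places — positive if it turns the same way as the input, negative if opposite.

Stage 1 [54T→40T]: ω = 791.0000×54/40 = 1067.8500 rpm, dir flips to −; running = −1067.8500
Stage 2 [64T→61T]: ω = 1067.8500×64/61 = 1120.3672 rpm, dir flips to +; running = +1120.3672
Stage 3 [17T→48T]: ω = 1120.3672×17/48 = 396.7967 rpm, dir flips to −; running = −396.7967
Stage 4 [48T→90T]: ω = 396.7967×48/90 = 211.6249 rpm, dir flips to +; running = +211.6249
Stage 5 [65T→35T]: ω = 211.6249×65/35 = 393.0177 rpm, dir flips to −; running = −393.0177
Stage 6 [35T→34T]: ω = 393.0177×35/34 = 404.5770 rpm, dir flips to +; running = +404.5770

+404.5770 rpm (same as input, |ω| = 404.5770 rpm)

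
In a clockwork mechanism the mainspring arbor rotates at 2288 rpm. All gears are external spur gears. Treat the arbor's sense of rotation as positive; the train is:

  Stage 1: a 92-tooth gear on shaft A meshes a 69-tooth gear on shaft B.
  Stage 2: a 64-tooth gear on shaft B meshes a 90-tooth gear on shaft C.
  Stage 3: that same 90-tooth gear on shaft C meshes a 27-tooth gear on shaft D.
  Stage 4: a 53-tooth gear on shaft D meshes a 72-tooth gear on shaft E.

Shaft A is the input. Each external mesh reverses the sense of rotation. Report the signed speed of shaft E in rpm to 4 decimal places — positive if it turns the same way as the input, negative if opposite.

+5322.9739 rpm (same as input, |ω| = 5322.9739 rpm)

Stage 1 [92T→69T]: ω = 2288.0000×92/69 = 3050.6667 rpm, dir flips to −; running = −3050.6667
Stage 2 [64T→90T]: ω = 3050.6667×64/90 = 2169.3630 rpm, dir flips to +; running = +2169.3630
Stage 3 [90T→27T]: ω = 2169.3630×90/27 = 7231.2099 rpm, dir flips to −; running = −7231.2099
Stage 4 [53T→72T]: ω = 7231.2099×53/72 = 5322.9739 rpm, dir flips to +; running = +5322.9739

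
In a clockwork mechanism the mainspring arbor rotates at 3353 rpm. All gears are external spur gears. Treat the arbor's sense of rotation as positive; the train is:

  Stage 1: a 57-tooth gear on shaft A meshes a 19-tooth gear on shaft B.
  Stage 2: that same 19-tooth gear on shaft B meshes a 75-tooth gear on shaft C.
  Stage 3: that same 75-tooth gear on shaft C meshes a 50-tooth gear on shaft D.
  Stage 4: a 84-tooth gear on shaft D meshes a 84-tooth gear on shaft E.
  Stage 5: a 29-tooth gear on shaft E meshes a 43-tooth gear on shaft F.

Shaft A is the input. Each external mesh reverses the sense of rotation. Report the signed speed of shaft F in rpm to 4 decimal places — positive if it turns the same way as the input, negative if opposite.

-2577.9112 rpm (opposite to input, |ω| = 2577.9112 rpm)

Stage 1 [57T→19T]: ω = 3353.0000×57/19 = 10059.0000 rpm, dir flips to −; running = −10059.0000
Stage 2 [19T→75T]: ω = 10059.0000×19/75 = 2548.2800 rpm, dir flips to +; running = +2548.2800
Stage 3 [75T→50T]: ω = 2548.2800×75/50 = 3822.4200 rpm, dir flips to −; running = −3822.4200
Stage 4 [84T→84T]: ω = 3822.4200×84/84 = 3822.4200 rpm, dir flips to +; running = +3822.4200
Stage 5 [29T→43T]: ω = 3822.4200×29/43 = 2577.9112 rpm, dir flips to −; running = −2577.9112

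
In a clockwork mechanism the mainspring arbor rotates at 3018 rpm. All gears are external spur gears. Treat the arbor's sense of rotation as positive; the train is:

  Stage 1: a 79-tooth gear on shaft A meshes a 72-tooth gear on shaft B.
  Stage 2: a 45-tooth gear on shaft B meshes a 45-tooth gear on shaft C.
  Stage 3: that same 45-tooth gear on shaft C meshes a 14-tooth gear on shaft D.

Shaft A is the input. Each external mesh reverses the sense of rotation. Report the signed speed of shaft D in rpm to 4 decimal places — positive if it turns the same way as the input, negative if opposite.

Stage 1 [79T→72T]: ω = 3018.0000×79/72 = 3311.4167 rpm, dir flips to −; running = −3311.4167
Stage 2 [45T→45T]: ω = 3311.4167×45/45 = 3311.4167 rpm, dir flips to +; running = +3311.4167
Stage 3 [45T→14T]: ω = 3311.4167×45/14 = 10643.8393 rpm, dir flips to −; running = −10643.8393

-10643.8393 rpm (opposite to input, |ω| = 10643.8393 rpm)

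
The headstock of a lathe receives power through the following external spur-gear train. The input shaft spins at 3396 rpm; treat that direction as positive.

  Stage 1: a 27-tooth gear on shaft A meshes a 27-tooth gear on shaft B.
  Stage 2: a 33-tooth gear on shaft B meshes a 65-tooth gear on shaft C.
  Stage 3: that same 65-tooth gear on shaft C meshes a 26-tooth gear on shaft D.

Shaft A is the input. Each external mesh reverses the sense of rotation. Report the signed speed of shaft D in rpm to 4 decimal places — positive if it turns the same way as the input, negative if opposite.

Stage 1 [27T→27T]: ω = 3396.0000×27/27 = 3396.0000 rpm, dir flips to −; running = −3396.0000
Stage 2 [33T→65T]: ω = 3396.0000×33/65 = 1724.1231 rpm, dir flips to +; running = +1724.1231
Stage 3 [65T→26T]: ω = 1724.1231×65/26 = 4310.3077 rpm, dir flips to −; running = −4310.3077

-4310.3077 rpm (opposite to input, |ω| = 4310.3077 rpm)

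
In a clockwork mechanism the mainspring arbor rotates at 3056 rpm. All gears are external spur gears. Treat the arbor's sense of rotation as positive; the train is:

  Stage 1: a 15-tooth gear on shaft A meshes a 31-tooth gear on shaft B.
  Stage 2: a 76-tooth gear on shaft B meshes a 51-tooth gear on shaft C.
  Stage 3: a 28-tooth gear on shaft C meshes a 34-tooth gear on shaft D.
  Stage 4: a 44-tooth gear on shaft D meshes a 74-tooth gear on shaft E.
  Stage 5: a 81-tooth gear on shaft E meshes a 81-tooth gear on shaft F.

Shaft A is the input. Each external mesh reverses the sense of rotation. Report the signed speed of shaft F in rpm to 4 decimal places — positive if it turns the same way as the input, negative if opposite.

-1079.0123 rpm (opposite to input, |ω| = 1079.0123 rpm)

Stage 1 [15T→31T]: ω = 3056.0000×15/31 = 1478.7097 rpm, dir flips to −; running = −1478.7097
Stage 2 [76T→51T]: ω = 1478.7097×76/51 = 2203.5674 rpm, dir flips to +; running = +2203.5674
Stage 3 [28T→34T]: ω = 2203.5674×28/34 = 1814.7025 rpm, dir flips to −; running = −1814.7025
Stage 4 [44T→74T]: ω = 1814.7025×44/74 = 1079.0123 rpm, dir flips to +; running = +1079.0123
Stage 5 [81T→81T]: ω = 1079.0123×81/81 = 1079.0123 rpm, dir flips to −; running = −1079.0123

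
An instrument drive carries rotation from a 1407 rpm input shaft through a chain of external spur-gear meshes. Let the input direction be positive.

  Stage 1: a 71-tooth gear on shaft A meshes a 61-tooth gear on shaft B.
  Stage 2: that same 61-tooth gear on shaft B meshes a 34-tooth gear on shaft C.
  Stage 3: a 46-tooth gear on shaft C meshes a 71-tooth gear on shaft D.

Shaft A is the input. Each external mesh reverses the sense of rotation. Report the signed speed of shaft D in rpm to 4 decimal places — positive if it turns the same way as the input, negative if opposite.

-1903.5882 rpm (opposite to input, |ω| = 1903.5882 rpm)

Stage 1 [71T→61T]: ω = 1407.0000×71/61 = 1637.6557 rpm, dir flips to −; running = −1637.6557
Stage 2 [61T→34T]: ω = 1637.6557×61/34 = 2938.1471 rpm, dir flips to +; running = +2938.1471
Stage 3 [46T→71T]: ω = 2938.1471×46/71 = 1903.5882 rpm, dir flips to −; running = −1903.5882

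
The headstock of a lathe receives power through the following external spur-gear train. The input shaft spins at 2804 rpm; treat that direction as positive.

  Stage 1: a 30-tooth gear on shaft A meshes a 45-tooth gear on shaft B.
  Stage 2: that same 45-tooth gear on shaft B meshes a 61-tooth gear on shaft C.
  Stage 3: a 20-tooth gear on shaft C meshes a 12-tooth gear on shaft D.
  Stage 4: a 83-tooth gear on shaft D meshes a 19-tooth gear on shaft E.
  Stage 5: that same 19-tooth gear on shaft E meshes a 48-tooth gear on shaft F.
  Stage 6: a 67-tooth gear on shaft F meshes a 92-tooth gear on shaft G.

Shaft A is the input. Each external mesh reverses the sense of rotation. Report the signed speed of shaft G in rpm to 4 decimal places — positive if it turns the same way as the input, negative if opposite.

+2894.2898 rpm (same as input, |ω| = 2894.2898 rpm)

Stage 1 [30T→45T]: ω = 2804.0000×30/45 = 1869.3333 rpm, dir flips to −; running = −1869.3333
Stage 2 [45T→61T]: ω = 1869.3333×45/61 = 1379.0164 rpm, dir flips to +; running = +1379.0164
Stage 3 [20T→12T]: ω = 1379.0164×20/12 = 2298.3607 rpm, dir flips to −; running = −2298.3607
Stage 4 [83T→19T]: ω = 2298.3607×83/19 = 10040.2071 rpm, dir flips to +; running = +10040.2071
Stage 5 [19T→48T]: ω = 10040.2071×19/48 = 3974.2486 rpm, dir flips to −; running = −3974.2486
Stage 6 [67T→92T]: ω = 3974.2486×67/92 = 2894.2898 rpm, dir flips to +; running = +2894.2898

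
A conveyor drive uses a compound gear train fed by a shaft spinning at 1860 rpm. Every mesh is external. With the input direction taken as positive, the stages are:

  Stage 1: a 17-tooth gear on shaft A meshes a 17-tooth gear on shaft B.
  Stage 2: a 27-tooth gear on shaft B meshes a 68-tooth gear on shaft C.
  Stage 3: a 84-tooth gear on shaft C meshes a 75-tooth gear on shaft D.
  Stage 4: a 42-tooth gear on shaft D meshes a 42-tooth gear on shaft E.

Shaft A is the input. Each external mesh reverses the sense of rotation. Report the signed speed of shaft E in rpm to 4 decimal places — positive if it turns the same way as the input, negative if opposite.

Stage 1 [17T→17T]: ω = 1860.0000×17/17 = 1860.0000 rpm, dir flips to −; running = −1860.0000
Stage 2 [27T→68T]: ω = 1860.0000×27/68 = 738.5294 rpm, dir flips to +; running = +738.5294
Stage 3 [84T→75T]: ω = 738.5294×84/75 = 827.1529 rpm, dir flips to −; running = −827.1529
Stage 4 [42T→42T]: ω = 827.1529×42/42 = 827.1529 rpm, dir flips to +; running = +827.1529

+827.1529 rpm (same as input, |ω| = 827.1529 rpm)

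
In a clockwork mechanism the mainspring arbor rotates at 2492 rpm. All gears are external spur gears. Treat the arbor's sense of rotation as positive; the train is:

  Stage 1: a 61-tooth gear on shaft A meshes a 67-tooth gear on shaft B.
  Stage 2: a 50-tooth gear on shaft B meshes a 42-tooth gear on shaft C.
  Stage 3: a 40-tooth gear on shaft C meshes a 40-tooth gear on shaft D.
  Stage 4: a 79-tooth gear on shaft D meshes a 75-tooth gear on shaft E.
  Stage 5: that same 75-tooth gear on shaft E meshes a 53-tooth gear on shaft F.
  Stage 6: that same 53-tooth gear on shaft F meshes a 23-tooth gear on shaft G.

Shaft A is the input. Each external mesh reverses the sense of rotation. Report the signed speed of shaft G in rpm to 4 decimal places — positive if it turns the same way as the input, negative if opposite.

+9277.3307 rpm (same as input, |ω| = 9277.3307 rpm)

Stage 1 [61T→67T]: ω = 2492.0000×61/67 = 2268.8358 rpm, dir flips to −; running = −2268.8358
Stage 2 [50T→42T]: ω = 2268.8358×50/42 = 2700.9950 rpm, dir flips to +; running = +2700.9950
Stage 3 [40T→40T]: ω = 2700.9950×40/40 = 2700.9950 rpm, dir flips to −; running = −2700.9950
Stage 4 [79T→75T]: ω = 2700.9950×79/75 = 2845.0481 rpm, dir flips to +; running = +2845.0481
Stage 5 [75T→53T]: ω = 2845.0481×75/53 = 4026.0115 rpm, dir flips to −; running = −4026.0115
Stage 6 [53T→23T]: ω = 4026.0115×53/23 = 9277.3307 rpm, dir flips to +; running = +9277.3307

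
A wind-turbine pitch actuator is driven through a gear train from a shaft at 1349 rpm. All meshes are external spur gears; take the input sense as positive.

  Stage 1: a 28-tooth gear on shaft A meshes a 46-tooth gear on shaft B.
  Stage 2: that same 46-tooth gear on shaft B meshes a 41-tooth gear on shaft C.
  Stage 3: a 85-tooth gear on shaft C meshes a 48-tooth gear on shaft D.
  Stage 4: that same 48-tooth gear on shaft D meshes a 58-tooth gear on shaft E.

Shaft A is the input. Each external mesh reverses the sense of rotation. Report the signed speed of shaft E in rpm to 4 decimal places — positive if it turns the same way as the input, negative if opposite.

+1350.1346 rpm (same as input, |ω| = 1350.1346 rpm)

Stage 1 [28T→46T]: ω = 1349.0000×28/46 = 821.1304 rpm, dir flips to −; running = −821.1304
Stage 2 [46T→41T]: ω = 821.1304×46/41 = 921.2683 rpm, dir flips to +; running = +921.2683
Stage 3 [85T→48T]: ω = 921.2683×85/48 = 1631.4126 rpm, dir flips to −; running = −1631.4126
Stage 4 [48T→58T]: ω = 1631.4126×48/58 = 1350.1346 rpm, dir flips to +; running = +1350.1346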